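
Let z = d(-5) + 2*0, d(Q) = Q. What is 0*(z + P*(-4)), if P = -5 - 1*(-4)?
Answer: 0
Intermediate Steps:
P = -1 (P = -5 + 4 = -1)
z = -5 (z = -5 + 2*0 = -5 + 0 = -5)
0*(z + P*(-4)) = 0*(-5 - 1*(-4)) = 0*(-5 + 4) = 0*(-1) = 0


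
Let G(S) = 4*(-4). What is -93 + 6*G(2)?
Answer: -189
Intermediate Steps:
G(S) = -16
-93 + 6*G(2) = -93 + 6*(-16) = -93 - 96 = -189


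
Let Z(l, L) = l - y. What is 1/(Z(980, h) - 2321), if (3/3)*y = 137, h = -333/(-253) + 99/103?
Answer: -1/1478 ≈ -0.00067659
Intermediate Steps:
h = 59346/26059 (h = -333*(-1/253) + 99*(1/103) = 333/253 + 99/103 = 59346/26059 ≈ 2.2774)
y = 137
Z(l, L) = -137 + l (Z(l, L) = l - 1*137 = l - 137 = -137 + l)
1/(Z(980, h) - 2321) = 1/((-137 + 980) - 2321) = 1/(843 - 2321) = 1/(-1478) = -1/1478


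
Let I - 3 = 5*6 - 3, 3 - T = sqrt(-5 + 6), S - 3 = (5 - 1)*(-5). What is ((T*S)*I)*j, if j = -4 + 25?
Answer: -21420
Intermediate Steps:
S = -17 (S = 3 + (5 - 1)*(-5) = 3 + 4*(-5) = 3 - 20 = -17)
T = 2 (T = 3 - sqrt(-5 + 6) = 3 - sqrt(1) = 3 - 1*1 = 3 - 1 = 2)
j = 21
I = 30 (I = 3 + (5*6 - 3) = 3 + (30 - 3) = 3 + 27 = 30)
((T*S)*I)*j = ((2*(-17))*30)*21 = -34*30*21 = -1020*21 = -21420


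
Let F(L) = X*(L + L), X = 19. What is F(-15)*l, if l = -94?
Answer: 53580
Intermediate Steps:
F(L) = 38*L (F(L) = 19*(L + L) = 19*(2*L) = 38*L)
F(-15)*l = (38*(-15))*(-94) = -570*(-94) = 53580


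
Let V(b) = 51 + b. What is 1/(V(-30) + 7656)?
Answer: 1/7677 ≈ 0.00013026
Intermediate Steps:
1/(V(-30) + 7656) = 1/((51 - 30) + 7656) = 1/(21 + 7656) = 1/7677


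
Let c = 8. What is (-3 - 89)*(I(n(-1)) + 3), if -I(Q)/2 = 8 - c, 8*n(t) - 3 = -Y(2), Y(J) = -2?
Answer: -276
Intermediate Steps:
n(t) = 5/8 (n(t) = 3/8 + (-1*(-2))/8 = 3/8 + (⅛)*2 = 3/8 + ¼ = 5/8)
I(Q) = 0 (I(Q) = -2*(8 - 1*8) = -2*(8 - 8) = -2*0 = 0)
(-3 - 89)*(I(n(-1)) + 3) = (-3 - 89)*(0 + 3) = -92*3 = -276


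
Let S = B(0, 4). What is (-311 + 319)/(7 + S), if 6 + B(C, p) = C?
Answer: 8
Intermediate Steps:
B(C, p) = -6 + C
S = -6 (S = -6 + 0 = -6)
(-311 + 319)/(7 + S) = (-311 + 319)/(7 - 6) = 8/1 = 8*1 = 8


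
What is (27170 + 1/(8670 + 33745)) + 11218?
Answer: 1628227021/42415 ≈ 38388.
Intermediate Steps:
(27170 + 1/(8670 + 33745)) + 11218 = (27170 + 1/42415) + 11218 = 1152415551/42415 + 11218 = 1628227021/42415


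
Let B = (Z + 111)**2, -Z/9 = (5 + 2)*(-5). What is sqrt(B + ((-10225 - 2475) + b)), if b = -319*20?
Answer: 6*sqrt(4511) ≈ 402.98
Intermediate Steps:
b = -6380
Z = 315 (Z = -9*(5 + 2)*(-5) = -63*(-5) = -9*(-35) = 315)
B = 181476 (B = (315 + 111)**2 = 426**2 = 181476)
sqrt(B + ((-10225 - 2475) + b)) = sqrt(181476 + ((-10225 - 2475) - 6380)) = sqrt(181476 + (-12700 - 6380)) = sqrt(181476 - 19080) = sqrt(162396) = 6*sqrt(4511)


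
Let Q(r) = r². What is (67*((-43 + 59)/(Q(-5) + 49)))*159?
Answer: 85224/37 ≈ 2303.4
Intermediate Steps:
(67*((-43 + 59)/(Q(-5) + 49)))*159 = (67*((-43 + 59)/((-5)² + 49)))*159 = (67*(16/(25 + 49)))*159 = (67*(16/74))*159 = (67*(16*(1/74)))*159 = (67*(8/37))*159 = (536/37)*159 = 85224/37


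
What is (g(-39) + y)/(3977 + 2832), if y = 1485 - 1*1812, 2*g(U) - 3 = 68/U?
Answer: -25457/531102 ≈ -0.047932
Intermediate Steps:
g(U) = 3/2 + 34/U (g(U) = 3/2 + (68/U)/2 = 3/2 + 34/U)
y = -327 (y = 1485 - 1812 = -327)
(g(-39) + y)/(3977 + 2832) = ((3/2 + 34/(-39)) - 327)/(3977 + 2832) = ((3/2 + 34*(-1/39)) - 327)/6809 = ((3/2 - 34/39) - 327)*(1/6809) = (49/78 - 327)*(1/6809) = -25457/78*1/6809 = -25457/531102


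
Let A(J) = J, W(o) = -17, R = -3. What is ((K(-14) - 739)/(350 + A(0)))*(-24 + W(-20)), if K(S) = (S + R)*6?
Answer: 34481/350 ≈ 98.517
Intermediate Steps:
K(S) = -18 + 6*S (K(S) = (S - 3)*6 = (-3 + S)*6 = -18 + 6*S)
((K(-14) - 739)/(350 + A(0)))*(-24 + W(-20)) = (((-18 + 6*(-14)) - 739)/(350 + 0))*(-24 - 17) = (((-18 - 84) - 739)/350)*(-41) = ((-102 - 739)*(1/350))*(-41) = -841*1/350*(-41) = -841/350*(-41) = 34481/350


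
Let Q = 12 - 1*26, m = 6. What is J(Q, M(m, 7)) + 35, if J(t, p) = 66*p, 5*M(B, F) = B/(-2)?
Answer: -23/5 ≈ -4.6000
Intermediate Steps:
M(B, F) = -B/10 (M(B, F) = (B/(-2))/5 = (B*(-1/2))/5 = (-B/2)/5 = -B/10)
Q = -14 (Q = 12 - 26 = -14)
J(Q, M(m, 7)) + 35 = 66*(-1/10*6) + 35 = 66*(-3/5) + 35 = -198/5 + 35 = -23/5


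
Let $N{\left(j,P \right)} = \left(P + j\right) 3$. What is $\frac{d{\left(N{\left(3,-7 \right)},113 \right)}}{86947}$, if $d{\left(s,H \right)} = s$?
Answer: $- \frac{12}{86947} \approx -0.00013802$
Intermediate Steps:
$N{\left(j,P \right)} = 3 P + 3 j$
$\frac{d{\left(N{\left(3,-7 \right)},113 \right)}}{86947} = \frac{3 \left(-7\right) + 3 \cdot 3}{86947} = \left(-21 + 9\right) \frac{1}{86947} = \left(-12\right) \frac{1}{86947} = - \frac{12}{86947}$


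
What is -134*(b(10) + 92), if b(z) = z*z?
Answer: -25728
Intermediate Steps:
b(z) = z²
-134*(b(10) + 92) = -134*(10² + 92) = -134*(100 + 92) = -134*192 = -25728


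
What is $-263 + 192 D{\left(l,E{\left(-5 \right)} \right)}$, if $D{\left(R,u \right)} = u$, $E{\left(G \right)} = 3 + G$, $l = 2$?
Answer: $-647$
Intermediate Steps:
$-263 + 192 D{\left(l,E{\left(-5 \right)} \right)} = -263 + 192 \left(3 - 5\right) = -263 + 192 \left(-2\right) = -263 - 384 = -647$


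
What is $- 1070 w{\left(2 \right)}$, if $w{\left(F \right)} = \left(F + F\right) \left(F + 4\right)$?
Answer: $-25680$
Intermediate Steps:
$w{\left(F \right)} = 2 F \left(4 + F\right)$
$- 1070 w{\left(2 \right)} = - 1070 \cdot 2 \cdot 2 \left(4 + 2\right) = - 1070 \cdot 2 \cdot 2 \cdot 6 = \left(-1070\right) 24 = -25680$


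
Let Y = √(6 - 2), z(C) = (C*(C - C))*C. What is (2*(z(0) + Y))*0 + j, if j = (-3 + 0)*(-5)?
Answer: 15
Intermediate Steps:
z(C) = 0 (z(C) = (C*0)*C = 0*C = 0)
Y = 2 (Y = √4 = 2)
j = 15 (j = -3*(-5) = 15)
(2*(z(0) + Y))*0 + j = (2*(0 + 2))*0 + 15 = (2*2)*0 + 15 = 4*0 + 15 = 0 + 15 = 15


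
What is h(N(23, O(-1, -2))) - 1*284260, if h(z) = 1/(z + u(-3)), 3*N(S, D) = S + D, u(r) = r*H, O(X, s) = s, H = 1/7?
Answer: -13075953/46 ≈ -2.8426e+5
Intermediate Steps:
H = 1/7 ≈ 0.14286
u(r) = r/7 (u(r) = r*(1/7) = r/7)
N(S, D) = D/3 + S/3 (N(S, D) = (S + D)/3 = (D + S)/3 = D/3 + S/3)
h(z) = 1/(-3/7 + z) (h(z) = 1/(z + (1/7)*(-3)) = 1/(z - 3/7) = 1/(-3/7 + z))
h(N(23, O(-1, -2))) - 1*284260 = 7/(-3 + 7*((1/3)*(-2) + (1/3)*23)) - 1*284260 = 7/(-3 + 7*(-2/3 + 23/3)) - 284260 = 7/(-3 + 7*7) - 284260 = 7/(-3 + 49) - 284260 = 7/46 - 284260 = -13075953/46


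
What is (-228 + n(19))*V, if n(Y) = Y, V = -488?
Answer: 101992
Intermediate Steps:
(-228 + n(19))*V = (-228 + 19)*(-488) = -209*(-488) = 101992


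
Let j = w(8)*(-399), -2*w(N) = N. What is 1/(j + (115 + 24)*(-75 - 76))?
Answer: -1/19393 ≈ -5.1565e-5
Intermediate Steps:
w(N) = -N/2
j = 1596 (j = -1/2*8*(-399) = -4*(-399) = 1596)
1/(j + (115 + 24)*(-75 - 76)) = 1/(1596 + (115 + 24)*(-75 - 76)) = 1/(1596 + 139*(-151)) = 1/(1596 - 20989) = 1/(-19393) = -1/19393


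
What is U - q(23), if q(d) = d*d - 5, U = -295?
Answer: -819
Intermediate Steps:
q(d) = -5 + d² (q(d) = d² - 5 = -5 + d²)
U - q(23) = -295 - (-5 + 23²) = -295 - (-5 + 529) = -295 - 1*524 = -295 - 524 = -819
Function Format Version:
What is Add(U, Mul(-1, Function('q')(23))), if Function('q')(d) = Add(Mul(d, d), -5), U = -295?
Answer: -819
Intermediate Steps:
Function('q')(d) = Add(-5, Pow(d, 2)) (Function('q')(d) = Add(Pow(d, 2), -5) = Add(-5, Pow(d, 2)))
Add(U, Mul(-1, Function('q')(23))) = Add(-295, Mul(-1, Add(-5, Pow(23, 2)))) = Add(-295, Mul(-1, Add(-5, 529))) = Add(-295, Mul(-1, 524)) = Add(-295, -524) = -819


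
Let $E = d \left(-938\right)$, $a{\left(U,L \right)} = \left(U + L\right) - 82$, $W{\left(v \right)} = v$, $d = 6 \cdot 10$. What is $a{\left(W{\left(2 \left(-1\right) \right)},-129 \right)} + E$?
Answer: $-56493$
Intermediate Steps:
$d = 60$
$a{\left(U,L \right)} = -82 + L + U$ ($a{\left(U,L \right)} = \left(L + U\right) - 82 = -82 + L + U$)
$E = -56280$ ($E = 60 \left(-938\right) = -56280$)
$a{\left(W{\left(2 \left(-1\right) \right)},-129 \right)} + E = \left(-82 - 129 + 2 \left(-1\right)\right) - 56280 = \left(-82 - 129 - 2\right) - 56280 = -213 - 56280 = -56493$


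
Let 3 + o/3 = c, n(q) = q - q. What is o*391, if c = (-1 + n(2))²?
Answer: -2346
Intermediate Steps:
n(q) = 0
c = 1 (c = (-1 + 0)² = (-1)² = 1)
o = -6 (o = -9 + 3*1 = -9 + 3 = -6)
o*391 = -6*391 = -2346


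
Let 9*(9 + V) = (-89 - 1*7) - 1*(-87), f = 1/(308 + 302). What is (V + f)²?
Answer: 37197801/372100 ≈ 99.967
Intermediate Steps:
f = 1/610 ≈ 0.0016393
V = -10 (V = -9 + ((-89 - 1*7) - 1*(-87))/9 = -9 + ((-89 - 7) + 87)/9 = -9 + (-96 + 87)/9 = -9 + (⅑)*(-9) = -9 - 1 = -10)
(V + f)² = (-10 + 1/610)² = (-6099/610)² = 37197801/372100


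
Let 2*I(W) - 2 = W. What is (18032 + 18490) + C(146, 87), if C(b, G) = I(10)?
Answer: 36528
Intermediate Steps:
I(W) = 1 + W/2
C(b, G) = 6 (C(b, G) = 1 + (1/2)*10 = 1 + 5 = 6)
(18032 + 18490) + C(146, 87) = (18032 + 18490) + 6 = 36522 + 6 = 36528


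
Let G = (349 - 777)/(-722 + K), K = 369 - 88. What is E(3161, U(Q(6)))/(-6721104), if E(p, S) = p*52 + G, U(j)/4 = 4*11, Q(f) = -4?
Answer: -4530530/185250429 ≈ -0.024456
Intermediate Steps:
K = 281
G = 428/441 (G = (349 - 777)/(-722 + 281) = -428/(-441) = -428*(-1/441) = 428/441 ≈ 0.97052)
U(j) = 176 (U(j) = 4*(4*11) = 4*44 = 176)
E(p, S) = 428/441 + 52*p (E(p, S) = p*52 + 428/441 = 52*p + 428/441 = 428/441 + 52*p)
E(3161, U(Q(6)))/(-6721104) = (428/441 + 52*3161)/(-6721104) = (428/441 + 164372)*(-1/6721104) = (72488480/441)*(-1/6721104) = -4530530/185250429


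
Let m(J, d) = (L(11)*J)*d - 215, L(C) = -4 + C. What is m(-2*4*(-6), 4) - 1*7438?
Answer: -6309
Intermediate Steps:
m(J, d) = -215 + 7*J*d (m(J, d) = ((-4 + 11)*J)*d - 215 = (7*J)*d - 215 = 7*J*d - 215 = -215 + 7*J*d)
m(-2*4*(-6), 4) - 1*7438 = (-215 + 7*(-2*4*(-6))*4) - 1*7438 = (-215 + 7*(-8*(-6))*4) - 7438 = (-215 + 7*48*4) - 7438 = (-215 + 1344) - 7438 = 1129 - 7438 = -6309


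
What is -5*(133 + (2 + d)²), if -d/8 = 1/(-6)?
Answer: -6485/9 ≈ -720.56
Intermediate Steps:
d = 4/3 (d = -8/(-6) = -8*(-⅙) = 4/3 ≈ 1.3333)
-5*(133 + (2 + d)²) = -5*(133 + (2 + 4/3)²) = -5*(133 + (10/3)²) = -5*(133 + 100/9) = -5*1297/9 = -6485/9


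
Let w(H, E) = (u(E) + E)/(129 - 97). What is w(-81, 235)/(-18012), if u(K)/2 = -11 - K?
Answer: 257/576384 ≈ 0.00044588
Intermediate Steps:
u(K) = -22 - 2*K (u(K) = 2*(-11 - K) = -22 - 2*K)
w(H, E) = -11/16 - E/32 (w(H, E) = ((-22 - 2*E) + E)/(129 - 97) = (-22 - E)/32 = (-22 - E)*(1/32) = -11/16 - E/32)
w(-81, 235)/(-18012) = (-11/16 - 1/32*235)/(-18012) = (-11/16 - 235/32)*(-1/18012) = -257/32*(-1/18012) = 257/576384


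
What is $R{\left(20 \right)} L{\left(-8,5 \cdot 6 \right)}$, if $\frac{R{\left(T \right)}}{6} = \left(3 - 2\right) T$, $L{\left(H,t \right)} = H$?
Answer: $-960$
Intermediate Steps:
$R{\left(T \right)} = 6 T$ ($R{\left(T \right)} = 6 \left(3 - 2\right) T = 6 \cdot 1 T = 6 T$)
$R{\left(20 \right)} L{\left(-8,5 \cdot 6 \right)} = 6 \cdot 20 \left(-8\right) = 120 \left(-8\right) = -960$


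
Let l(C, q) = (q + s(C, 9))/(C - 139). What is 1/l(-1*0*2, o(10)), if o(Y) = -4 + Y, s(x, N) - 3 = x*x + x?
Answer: -139/9 ≈ -15.444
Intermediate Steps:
s(x, N) = 3 + x + x**2 (s(x, N) = 3 + (x*x + x) = 3 + (x**2 + x) = 3 + (x + x**2) = 3 + x + x**2)
l(C, q) = (3 + C + q + C**2)/(-139 + C) (l(C, q) = (q + (3 + C + C**2))/(C - 139) = (3 + C + q + C**2)/(-139 + C))
1/l(-1*0*2, o(10)) = 1/((3 - 1*0*2 + (-4 + 10) + (-1*0*2)**2)/(-139 - 1*0*2)) = 1/((3 + 0*2 + 6 + (0*2)**2)/(-139 + 0*2)) = 1/((3 + 0 + 6 + 0**2)/(-139 + 0)) = 1/((3 + 0 + 6 + 0)/(-139)) = 1/(-1/139*9) = 1/(-9/139) = -139/9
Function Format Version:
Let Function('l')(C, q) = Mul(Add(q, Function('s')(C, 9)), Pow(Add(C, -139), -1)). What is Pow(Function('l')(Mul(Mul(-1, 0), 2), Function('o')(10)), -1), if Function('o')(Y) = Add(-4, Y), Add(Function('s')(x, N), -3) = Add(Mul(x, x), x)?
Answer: Rational(-139, 9) ≈ -15.444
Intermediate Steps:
Function('s')(x, N) = Add(3, x, Pow(x, 2)) (Function('s')(x, N) = Add(3, Add(Mul(x, x), x)) = Add(3, Add(Pow(x, 2), x)) = Add(3, Add(x, Pow(x, 2))) = Add(3, x, Pow(x, 2)))
Function('l')(C, q) = Mul(Pow(Add(-139, C), -1), Add(3, C, q, Pow(C, 2))) (Function('l')(C, q) = Mul(Add(q, Add(3, C, Pow(C, 2))), Pow(Add(C, -139), -1)) = Mul(Add(3, C, q, Pow(C, 2)), Pow(Add(-139, C), -1)) = Mul(Pow(Add(-139, C), -1), Add(3, C, q, Pow(C, 2))))
Pow(Function('l')(Mul(Mul(-1, 0), 2), Function('o')(10)), -1) = Pow(Mul(Pow(Add(-139, Mul(Mul(-1, 0), 2)), -1), Add(3, Mul(Mul(-1, 0), 2), Add(-4, 10), Pow(Mul(Mul(-1, 0), 2), 2))), -1) = Pow(Mul(Pow(Add(-139, Mul(0, 2)), -1), Add(3, Mul(0, 2), 6, Pow(Mul(0, 2), 2))), -1) = Pow(Mul(Pow(Add(-139, 0), -1), Add(3, 0, 6, Pow(0, 2))), -1) = Pow(Mul(Pow(-139, -1), Add(3, 0, 6, 0)), -1) = Pow(Mul(Rational(-1, 139), 9), -1) = Pow(Rational(-9, 139), -1) = Rational(-139, 9)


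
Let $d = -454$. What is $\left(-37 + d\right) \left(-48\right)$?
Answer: $23568$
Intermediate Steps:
$\left(-37 + d\right) \left(-48\right) = \left(-37 - 454\right) \left(-48\right) = \left(-491\right) \left(-48\right) = 23568$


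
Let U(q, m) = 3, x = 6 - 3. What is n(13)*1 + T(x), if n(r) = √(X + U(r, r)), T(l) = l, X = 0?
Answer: 3 + √3 ≈ 4.7320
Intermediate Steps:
x = 3
n(r) = √3 (n(r) = √(0 + 3) = √3)
n(13)*1 + T(x) = √3*1 + 3 = √3 + 3 = 3 + √3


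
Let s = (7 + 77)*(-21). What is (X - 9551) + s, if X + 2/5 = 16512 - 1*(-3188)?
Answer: 41923/5 ≈ 8384.6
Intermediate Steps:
X = 98498/5 (X = -⅖ + (16512 - 1*(-3188)) = -⅖ + (16512 + 3188) = -⅖ + 19700 = 98498/5 ≈ 19700.)
s = -1764 (s = 84*(-21) = -1764)
(X - 9551) + s = (98498/5 - 9551) - 1764 = 50743/5 - 1764 = 41923/5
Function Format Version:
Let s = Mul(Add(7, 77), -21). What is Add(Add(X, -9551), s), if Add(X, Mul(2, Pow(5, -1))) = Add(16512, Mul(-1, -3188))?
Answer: Rational(41923, 5) ≈ 8384.6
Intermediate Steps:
X = Rational(98498, 5) (X = Add(Rational(-2, 5), Add(16512, Mul(-1, -3188))) = Add(Rational(-2, 5), Add(16512, 3188)) = Add(Rational(-2, 5), 19700) = Rational(98498, 5) ≈ 19700.)
s = -1764 (s = Mul(84, -21) = -1764)
Add(Add(X, -9551), s) = Add(Add(Rational(98498, 5), -9551), -1764) = Add(Rational(50743, 5), -1764) = Rational(41923, 5)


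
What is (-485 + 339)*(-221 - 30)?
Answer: 36646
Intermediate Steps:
(-485 + 339)*(-221 - 30) = -146*(-251) = 36646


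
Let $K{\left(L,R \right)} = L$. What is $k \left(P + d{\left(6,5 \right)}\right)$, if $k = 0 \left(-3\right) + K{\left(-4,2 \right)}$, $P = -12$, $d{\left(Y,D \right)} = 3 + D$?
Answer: $16$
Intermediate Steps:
$k = -4$ ($k = 0 \left(-3\right) - 4 = 0 - 4 = -4$)
$k \left(P + d{\left(6,5 \right)}\right) = - 4 \left(-12 + \left(3 + 5\right)\right) = - 4 \left(-12 + 8\right) = \left(-4\right) \left(-4\right) = 16$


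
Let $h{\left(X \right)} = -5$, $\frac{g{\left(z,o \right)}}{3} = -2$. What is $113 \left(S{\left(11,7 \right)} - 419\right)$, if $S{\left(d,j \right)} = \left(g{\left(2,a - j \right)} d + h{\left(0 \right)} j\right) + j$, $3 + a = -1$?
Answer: $-57969$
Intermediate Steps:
$a = -4$ ($a = -3 - 1 = -4$)
$g{\left(z,o \right)} = -6$ ($g{\left(z,o \right)} = 3 \left(-2\right) = -6$)
$S{\left(d,j \right)} = - 6 d - 4 j$ ($S{\left(d,j \right)} = \left(- 6 d - 5 j\right) + j = - 6 d - 4 j$)
$113 \left(S{\left(11,7 \right)} - 419\right) = 113 \left(\left(\left(-6\right) 11 - 28\right) - 419\right) = 113 \left(\left(-66 - 28\right) - 419\right) = 113 \left(-94 - 419\right) = 113 \left(-513\right) = -57969$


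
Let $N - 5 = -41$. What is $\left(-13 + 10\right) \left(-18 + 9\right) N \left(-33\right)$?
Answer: $32076$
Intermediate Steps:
$N = -36$ ($N = 5 - 41 = -36$)
$\left(-13 + 10\right) \left(-18 + 9\right) N \left(-33\right) = \left(-13 + 10\right) \left(-18 + 9\right) \left(-36\right) \left(-33\right) = \left(-3\right) \left(-9\right) \left(-36\right) \left(-33\right) = 27 \left(-36\right) \left(-33\right) = \left(-972\right) \left(-33\right) = 32076$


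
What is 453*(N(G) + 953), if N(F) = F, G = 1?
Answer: 432162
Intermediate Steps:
453*(N(G) + 953) = 453*(1 + 953) = 453*954 = 432162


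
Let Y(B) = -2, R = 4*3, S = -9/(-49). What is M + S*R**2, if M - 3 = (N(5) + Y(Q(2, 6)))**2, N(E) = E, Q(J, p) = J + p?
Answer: 1884/49 ≈ 38.449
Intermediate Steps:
S = 9/49 (S = -9*(-1/49) = 9/49 ≈ 0.18367)
R = 12
M = 12 (M = 3 + (5 - 2)**2 = 3 + 3**2 = 3 + 9 = 12)
M + S*R**2 = 12 + (9/49)*12**2 = 12 + (9/49)*144 = 12 + 1296/49 = 1884/49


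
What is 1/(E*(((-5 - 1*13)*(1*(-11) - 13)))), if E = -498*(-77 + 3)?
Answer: 1/15920064 ≈ 6.2814e-8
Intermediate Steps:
E = 36852 (E = -498*(-74) = 36852)
1/(E*(((-5 - 1*13)*(1*(-11) - 13)))) = 1/(36852*(((-5 - 1*13)*(1*(-11) - 13)))) = 1/(36852*(((-5 - 13)*(-11 - 13)))) = 1/(36852*((-18*(-24)))) = (1/36852)/432 = (1/36852)*(1/432) = 1/15920064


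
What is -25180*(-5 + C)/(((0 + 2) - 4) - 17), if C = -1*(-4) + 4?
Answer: 75540/19 ≈ 3975.8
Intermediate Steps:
C = 8 (C = 4 + 4 = 8)
-25180*(-5 + C)/(((0 + 2) - 4) - 17) = -25180*(-5 + 8)/(((0 + 2) - 4) - 17) = -75540/((2 - 4) - 17) = -75540/(-2 - 17) = -75540/(-19) = -75540*(-1)/19 = -25180*(-3/19) = 75540/19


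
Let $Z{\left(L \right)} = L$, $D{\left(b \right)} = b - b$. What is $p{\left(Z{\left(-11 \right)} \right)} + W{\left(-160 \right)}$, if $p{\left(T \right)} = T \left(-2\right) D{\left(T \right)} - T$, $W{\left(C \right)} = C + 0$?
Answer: $-149$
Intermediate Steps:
$D{\left(b \right)} = 0$
$W{\left(C \right)} = C$
$p{\left(T \right)} = - T$ ($p{\left(T \right)} = T \left(-2\right) 0 - T = - 2 T 0 - T = 0 - T = - T$)
$p{\left(Z{\left(-11 \right)} \right)} + W{\left(-160 \right)} = \left(-1\right) \left(-11\right) - 160 = 11 - 160 = -149$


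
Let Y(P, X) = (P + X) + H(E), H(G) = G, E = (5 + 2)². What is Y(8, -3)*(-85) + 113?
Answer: -4477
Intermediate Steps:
E = 49 (E = 7² = 49)
Y(P, X) = 49 + P + X (Y(P, X) = (P + X) + 49 = 49 + P + X)
Y(8, -3)*(-85) + 113 = (49 + 8 - 3)*(-85) + 113 = 54*(-85) + 113 = -4590 + 113 = -4477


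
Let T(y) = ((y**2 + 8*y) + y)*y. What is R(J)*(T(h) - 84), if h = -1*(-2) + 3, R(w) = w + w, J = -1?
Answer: -532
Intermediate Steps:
R(w) = 2*w
h = 5 (h = 2 + 3 = 5)
T(y) = y*(y**2 + 9*y) (T(y) = (y**2 + 9*y)*y = y*(y**2 + 9*y))
R(J)*(T(h) - 84) = (2*(-1))*(5**2*(9 + 5) - 84) = -2*(25*14 - 84) = -2*(350 - 84) = -2*266 = -532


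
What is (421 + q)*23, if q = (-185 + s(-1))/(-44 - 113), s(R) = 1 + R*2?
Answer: 1524509/157 ≈ 9710.3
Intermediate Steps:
s(R) = 1 + 2*R
q = 186/157 (q = (-185 + (1 + 2*(-1)))/(-44 - 113) = (-185 + (1 - 2))/(-157) = (-185 - 1)*(-1/157) = -186*(-1/157) = 186/157 ≈ 1.1847)
(421 + q)*23 = (421 + 186/157)*23 = (66283/157)*23 = 1524509/157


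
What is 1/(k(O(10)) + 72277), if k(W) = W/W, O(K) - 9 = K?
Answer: 1/72278 ≈ 1.3835e-5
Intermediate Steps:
O(K) = 9 + K
k(W) = 1
1/(k(O(10)) + 72277) = 1/(1 + 72277) = 1/72278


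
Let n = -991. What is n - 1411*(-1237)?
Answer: 1744416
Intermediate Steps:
n - 1411*(-1237) = -991 - 1411*(-1237) = -991 + 1745407 = 1744416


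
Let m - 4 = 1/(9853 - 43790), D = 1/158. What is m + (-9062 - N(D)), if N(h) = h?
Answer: -48569446763/5362046 ≈ -9058.0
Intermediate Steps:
D = 1/158 ≈ 0.0063291
m = 135747/33937 (m = 4 + 1/(9853 - 43790) = 4 + 1/(-33937) = 4 - 1/33937 = 135747/33937 ≈ 4.0000)
m + (-9062 - N(D)) = 135747/33937 + (-9062 - 1*1/158) = 135747/33937 + (-9062 - 1/158) = 135747/33937 - 1431797/158 = -48569446763/5362046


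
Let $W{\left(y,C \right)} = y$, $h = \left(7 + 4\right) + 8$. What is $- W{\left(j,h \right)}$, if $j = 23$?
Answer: $-23$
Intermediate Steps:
$h = 19$ ($h = 11 + 8 = 19$)
$- W{\left(j,h \right)} = \left(-1\right) 23 = -23$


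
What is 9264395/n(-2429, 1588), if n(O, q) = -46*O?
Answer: 1323485/15962 ≈ 82.915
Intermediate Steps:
9264395/n(-2429, 1588) = 9264395/((-46*(-2429))) = 9264395/111734 = 9264395*(1/111734) = 1323485/15962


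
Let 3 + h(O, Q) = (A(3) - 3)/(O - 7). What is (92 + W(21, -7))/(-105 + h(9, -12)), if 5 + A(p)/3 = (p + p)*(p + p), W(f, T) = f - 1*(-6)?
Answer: -17/9 ≈ -1.8889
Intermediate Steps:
W(f, T) = 6 + f (W(f, T) = f + 6 = 6 + f)
A(p) = -15 + 12*p² (A(p) = -15 + 3*((p + p)*(p + p)) = -15 + 3*((2*p)*(2*p)) = -15 + 3*(4*p²) = -15 + 12*p²)
h(O, Q) = -3 + 90/(-7 + O) (h(O, Q) = -3 + ((-15 + 12*3²) - 3)/(O - 7) = -3 + ((-15 + 12*9) - 3)/(-7 + O) = -3 + ((-15 + 108) - 3)/(-7 + O) = -3 + (93 - 3)/(-7 + O) = -3 + 90/(-7 + O))
(92 + W(21, -7))/(-105 + h(9, -12)) = (92 + (6 + 21))/(-105 + 3*(37 - 1*9)/(-7 + 9)) = (92 + 27)/(-105 + 3*(37 - 9)/2) = 119/(-105 + 3*(½)*28) = 119/(-105 + 42) = 119/(-63) = 119*(-1/63) = -17/9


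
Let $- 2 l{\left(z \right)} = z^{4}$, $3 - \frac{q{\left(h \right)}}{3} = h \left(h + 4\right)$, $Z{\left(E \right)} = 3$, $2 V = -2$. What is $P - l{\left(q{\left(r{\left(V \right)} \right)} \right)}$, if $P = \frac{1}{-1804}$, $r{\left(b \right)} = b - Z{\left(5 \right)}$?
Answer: $\frac{5918021}{1804} \approx 3280.5$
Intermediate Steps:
$V = -1$ ($V = \frac{1}{2} \left(-2\right) = -1$)
$r{\left(b \right)} = -3 + b$ ($r{\left(b \right)} = b - 3 = -3 + b$)
$P = - \frac{1}{1804} \approx -0.00055432$
$q{\left(h \right)} = 9 - 3 h \left(4 + h\right)$ ($q{\left(h \right)} = 9 - 3 h \left(h + 4\right) = 9 - 3 h \left(4 + h\right)$)
$l{\left(z \right)} = - \frac{z^{4}}{2}$
$P - l{\left(q{\left(r{\left(V \right)} \right)} \right)} = - \frac{1}{1804} - - \frac{\left(9 - 12 \left(-3 - 1\right) - 3 \left(-3 - 1\right)^{2}\right)^{4}}{2} = - \frac{1}{1804} - - \frac{\left(9 - -48 - 3 \left(-4\right)^{2}\right)^{4}}{2} = - \frac{1}{1804} - - \frac{\left(9 + 48 - 48\right)^{4}}{2} = - \frac{1}{1804} - - \frac{9^{4}}{2} = - \frac{1}{1804} - \left(- \frac{1}{2}\right) 6561 = - \frac{1}{1804} - - \frac{6561}{2} = - \frac{1}{1804} + \frac{6561}{2} = \frac{5918021}{1804}$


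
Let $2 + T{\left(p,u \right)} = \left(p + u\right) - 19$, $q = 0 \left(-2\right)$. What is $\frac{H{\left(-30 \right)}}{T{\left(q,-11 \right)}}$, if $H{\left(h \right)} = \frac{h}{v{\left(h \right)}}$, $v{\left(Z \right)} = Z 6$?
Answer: $- \frac{1}{192} \approx -0.0052083$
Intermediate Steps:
$v{\left(Z \right)} = 6 Z$
$q = 0$
$T{\left(p,u \right)} = -21 + p + u$ ($T{\left(p,u \right)} = -2 - \left(19 - p - u\right) = -2 + \left(-19 + p + u\right) = -21 + p + u$)
$H{\left(h \right)} = \frac{1}{6}$ ($H{\left(h \right)} = \frac{h}{6 h} = h \frac{1}{6 h} = \frac{1}{6}$)
$\frac{H{\left(-30 \right)}}{T{\left(q,-11 \right)}} = \frac{1}{6 \left(-21 + 0 - 11\right)} = \frac{1}{6 \left(-32\right)} = \frac{1}{6} \left(- \frac{1}{32}\right) = - \frac{1}{192}$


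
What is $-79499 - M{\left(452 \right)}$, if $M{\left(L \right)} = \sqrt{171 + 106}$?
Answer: $-79499 - \sqrt{277} \approx -79516.0$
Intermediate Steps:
$M{\left(L \right)} = \sqrt{277}$
$-79499 - M{\left(452 \right)} = -79499 - \sqrt{277}$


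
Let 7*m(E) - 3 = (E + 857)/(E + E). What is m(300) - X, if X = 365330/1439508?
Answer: 32407609/71975400 ≈ 0.45026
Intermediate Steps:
m(E) = 3/7 + (857 + E)/(14*E) (m(E) = 3/7 + ((E + 857)/(E + E))/7 = 3/7 + ((857 + E)/((2*E)))/7 = 3/7 + ((857 + E)*(1/(2*E)))/7 = 3/7 + ((857 + E)/(2*E))/7 = 3/7 + (857 + E)/(14*E))
X = 26095/102822 (X = 365330*(1/1439508) = 26095/102822 ≈ 0.25379)
m(300) - X = (1/14)*(857 + 7*300)/300 - 1*26095/102822 = (1/14)*(1/300)*(857 + 2100) - 26095/102822 = (1/14)*(1/300)*2957 - 26095/102822 = 2957/4200 - 26095/102822 = 32407609/71975400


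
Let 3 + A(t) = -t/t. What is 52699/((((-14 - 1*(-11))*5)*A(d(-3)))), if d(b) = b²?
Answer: 52699/60 ≈ 878.32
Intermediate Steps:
A(t) = -4 (A(t) = -3 - t/t = -3 - 1*1 = -3 - 1 = -4)
52699/((((-14 - 1*(-11))*5)*A(d(-3)))) = 52699/((((-14 - 1*(-11))*5)*(-4))) = 52699/((((-14 + 11)*5)*(-4))) = 52699/((-3*5*(-4))) = 52699/((-15*(-4))) = 52699/60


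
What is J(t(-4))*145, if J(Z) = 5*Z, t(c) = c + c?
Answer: -5800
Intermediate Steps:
t(c) = 2*c
J(t(-4))*145 = (5*(2*(-4)))*145 = (5*(-8))*145 = -40*145 = -5800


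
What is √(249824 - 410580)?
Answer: 2*I*√40189 ≈ 400.94*I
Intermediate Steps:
√(249824 - 410580) = √(-160756) = 2*I*√40189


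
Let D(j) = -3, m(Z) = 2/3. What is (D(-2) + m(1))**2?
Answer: 49/9 ≈ 5.4444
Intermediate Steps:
m(Z) = 2/3 (m(Z) = 2*(1/3) = 2/3)
(D(-2) + m(1))**2 = (-3 + 2/3)**2 = (-7/3)**2 = 49/9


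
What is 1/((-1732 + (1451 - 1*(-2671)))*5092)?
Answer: 1/12169880 ≈ 8.2170e-8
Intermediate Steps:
1/((-1732 + (1451 - 1*(-2671)))*5092) = (1/5092)/(-1732 + (1451 + 2671)) = (1/5092)/(-1732 + 4122) = (1/5092)/2390 = (1/2390)*(1/5092) = 1/12169880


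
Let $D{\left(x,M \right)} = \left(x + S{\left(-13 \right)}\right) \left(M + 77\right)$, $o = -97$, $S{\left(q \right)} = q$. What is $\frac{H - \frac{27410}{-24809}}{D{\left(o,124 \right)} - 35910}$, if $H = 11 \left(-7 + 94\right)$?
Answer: $- \frac{23769623}{1439418180} \approx -0.016513$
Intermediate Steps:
$H = 957$ ($H = 11 \cdot 87 = 957$)
$D{\left(x,M \right)} = \left(-13 + x\right) \left(77 + M\right)$ ($D{\left(x,M \right)} = \left(x - 13\right) \left(M + 77\right) = \left(-13 + x\right) \left(77 + M\right)$)
$\frac{H - \frac{27410}{-24809}}{D{\left(o,124 \right)} - 35910} = \frac{957 - \frac{27410}{-24809}}{\left(-1001 - 1612 + 77 \left(-97\right) + 124 \left(-97\right)\right) - 35910} = \frac{957 - - \frac{27410}{24809}}{\left(-1001 - 1612 - 7469 - 12028\right) - 35910} = \frac{957 + \frac{27410}{24809}}{-22110 - 35910} = \frac{23769623}{24809 \left(-58020\right)} = \frac{23769623}{24809} \left(- \frac{1}{58020}\right) = - \frac{23769623}{1439418180}$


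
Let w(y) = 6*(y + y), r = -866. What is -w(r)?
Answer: 10392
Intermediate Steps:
w(y) = 12*y (w(y) = 6*(2*y) = 12*y)
-w(r) = -12*(-866) = -1*(-10392) = 10392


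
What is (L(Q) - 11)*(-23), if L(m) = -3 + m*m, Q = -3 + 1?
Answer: 230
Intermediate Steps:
Q = -2
L(m) = -3 + m²
(L(Q) - 11)*(-23) = ((-3 + (-2)²) - 11)*(-23) = ((-3 + 4) - 11)*(-23) = (1 - 11)*(-23) = -10*(-23) = 230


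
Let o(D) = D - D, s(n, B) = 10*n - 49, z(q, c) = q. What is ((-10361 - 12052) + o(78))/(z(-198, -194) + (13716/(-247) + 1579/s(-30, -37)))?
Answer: 1932067839/22245091 ≈ 86.854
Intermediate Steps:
s(n, B) = -49 + 10*n
o(D) = 0
((-10361 - 12052) + o(78))/(z(-198, -194) + (13716/(-247) + 1579/s(-30, -37))) = ((-10361 - 12052) + 0)/(-198 + (13716/(-247) + 1579/(-49 + 10*(-30)))) = (-22413 + 0)/(-198 + (13716*(-1/247) + 1579/(-49 - 300))) = -22413/(-198 + (-13716/247 + 1579/(-349))) = -22413/(-198 + (-13716/247 + 1579*(-1/349))) = -22413/(-198 + (-13716/247 - 1579/349)) = -22413/(-198 - 5176897/86203) = -22413/(-22245091/86203) = -22413*(-86203/22245091) = 1932067839/22245091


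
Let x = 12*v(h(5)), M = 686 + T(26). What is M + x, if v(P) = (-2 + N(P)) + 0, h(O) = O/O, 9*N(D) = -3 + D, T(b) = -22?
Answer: 1912/3 ≈ 637.33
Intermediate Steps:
N(D) = -1/3 + D/9 (N(D) = (-3 + D)/9 = -1/3 + D/9)
h(O) = 1
v(P) = -7/3 + P/9 (v(P) = (-2 + (-1/3 + P/9)) + 0 = (-7/3 + P/9) + 0 = -7/3 + P/9)
M = 664 (M = 686 - 22 = 664)
x = -80/3 (x = 12*(-7/3 + (1/9)*1) = 12*(-7/3 + 1/9) = 12*(-20/9) = -80/3 ≈ -26.667)
M + x = 664 - 80/3 = 1912/3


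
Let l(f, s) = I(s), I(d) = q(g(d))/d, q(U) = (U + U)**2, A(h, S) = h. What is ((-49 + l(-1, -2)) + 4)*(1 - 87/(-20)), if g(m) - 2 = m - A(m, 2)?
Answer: -5671/20 ≈ -283.55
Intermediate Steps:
g(m) = 2 (g(m) = 2 + (m - m) = 2 + 0 = 2)
q(U) = 4*U**2 (q(U) = (2*U)**2 = 4*U**2)
I(d) = 16/d (I(d) = (4*2**2)/d = (4*4)/d = 16/d)
l(f, s) = 16/s
((-49 + l(-1, -2)) + 4)*(1 - 87/(-20)) = ((-49 + 16/(-2)) + 4)*(1 - 87/(-20)) = ((-49 + 16*(-1/2)) + 4)*(1 - 87*(-1/20)) = ((-49 - 8) + 4)*(1 + 87/20) = (-57 + 4)*(107/20) = -53*107/20 = -5671/20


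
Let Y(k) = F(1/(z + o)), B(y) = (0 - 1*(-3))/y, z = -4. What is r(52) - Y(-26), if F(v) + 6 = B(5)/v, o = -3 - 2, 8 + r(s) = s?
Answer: 277/5 ≈ 55.400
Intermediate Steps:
r(s) = -8 + s
o = -5
B(y) = 3/y (B(y) = (0 + 3)/y = 3/y)
F(v) = -6 + 3/(5*v) (F(v) = -6 + (3/5)/v = -6 + (3*(⅕))/v = -6 + 3/(5*v))
Y(k) = -57/5 (Y(k) = -6 + 3/(5*(1/(-4 - 5))) = -6 + 3/(5*(1/(-9))) = -6 + 3/(5*(-⅑)) = -6 + (⅗)*(-9) = -6 - 27/5 = -57/5)
r(52) - Y(-26) = (-8 + 52) - 1*(-57/5) = 44 + 57/5 = 277/5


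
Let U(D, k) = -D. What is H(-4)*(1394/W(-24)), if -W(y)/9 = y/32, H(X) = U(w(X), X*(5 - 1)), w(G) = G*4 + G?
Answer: 111520/27 ≈ 4130.4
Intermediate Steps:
w(G) = 5*G (w(G) = 4*G + G = 5*G)
H(X) = -5*X
W(y) = -9*y/32
H(-4)*(1394/W(-24)) = (-5*(-4))*(1394/((-9/32*(-24)))) = 20*(1394/(27/4)) = 20*(1394*(4/27)) = 20*(5576/27) = 111520/27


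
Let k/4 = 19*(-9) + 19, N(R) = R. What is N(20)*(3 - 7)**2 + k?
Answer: -288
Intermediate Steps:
k = -608 (k = 4*(19*(-9) + 19) = 4*(-171 + 19) = 4*(-152) = -608)
N(20)*(3 - 7)**2 + k = 20*(3 - 7)**2 - 608 = 20*(-4)**2 - 608 = 20*16 - 608 = 320 - 608 = -288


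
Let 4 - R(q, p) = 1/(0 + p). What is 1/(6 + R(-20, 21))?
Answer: 21/209 ≈ 0.10048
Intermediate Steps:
R(q, p) = 4 - 1/p (R(q, p) = 4 - 1/(0 + p) = 4 - 1/p)
1/(6 + R(-20, 21)) = 1/(6 + (4 - 1/21)) = 1/(6 + 83/21) = 1/(209/21) = 21/209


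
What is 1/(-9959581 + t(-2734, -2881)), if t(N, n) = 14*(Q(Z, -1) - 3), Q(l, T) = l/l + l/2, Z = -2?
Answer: -1/9959623 ≈ -1.0041e-7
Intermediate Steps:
Q(l, T) = 1 + l/2 (Q(l, T) = 1 + l*(1/2) = 1 + l/2)
t(N, n) = -42 (t(N, n) = 14*((1 + (1/2)*(-2)) - 3) = 14*((1 - 1) - 3) = 14*(0 - 3) = 14*(-3) = -42)
1/(-9959581 + t(-2734, -2881)) = 1/(-9959581 - 42) = 1/(-9959623) = -1/9959623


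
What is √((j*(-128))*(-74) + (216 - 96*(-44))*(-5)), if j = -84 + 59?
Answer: 10*I*√2590 ≈ 508.92*I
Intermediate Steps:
j = -25
√((j*(-128))*(-74) + (216 - 96*(-44))*(-5)) = √(-25*(-128)*(-74) + (216 - 96*(-44))*(-5)) = √(3200*(-74) + (216 + 4224)*(-5)) = √(-236800 + 4440*(-5)) = √(-236800 - 22200) = √(-259000) = 10*I*√2590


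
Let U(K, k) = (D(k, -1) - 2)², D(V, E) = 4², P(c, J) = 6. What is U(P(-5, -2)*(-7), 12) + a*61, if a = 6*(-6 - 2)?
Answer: -2732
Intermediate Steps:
D(V, E) = 16
U(K, k) = 196 (U(K, k) = (16 - 2)² = 14² = 196)
a = -48 (a = 6*(-8) = -48)
U(P(-5, -2)*(-7), 12) + a*61 = 196 - 48*61 = 196 - 2928 = -2732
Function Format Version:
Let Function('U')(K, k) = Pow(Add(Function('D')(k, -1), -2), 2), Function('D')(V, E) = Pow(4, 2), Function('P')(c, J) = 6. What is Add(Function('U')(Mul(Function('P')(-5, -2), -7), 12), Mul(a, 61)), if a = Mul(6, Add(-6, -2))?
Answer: -2732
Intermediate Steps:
Function('D')(V, E) = 16
Function('U')(K, k) = 196 (Function('U')(K, k) = Pow(Add(16, -2), 2) = Pow(14, 2) = 196)
a = -48 (a = Mul(6, -8) = -48)
Add(Function('U')(Mul(Function('P')(-5, -2), -7), 12), Mul(a, 61)) = Add(196, Mul(-48, 61)) = Add(196, -2928) = -2732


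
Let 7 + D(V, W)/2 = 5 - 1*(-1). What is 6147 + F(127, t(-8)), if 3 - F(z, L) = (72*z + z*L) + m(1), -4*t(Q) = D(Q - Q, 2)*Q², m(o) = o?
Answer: -7059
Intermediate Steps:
D(V, W) = -2 (D(V, W) = -14 + 2*(5 - 1*(-1)) = -14 + 2*(5 + 1) = -14 + 2*6 = -14 + 12 = -2)
t(Q) = Q²/2 (t(Q) = -(-1)*Q²/2 = Q²/2)
F(z, L) = 2 - 72*z - L*z (F(z, L) = 3 - ((72*z + z*L) + 1) = 3 - ((72*z + L*z) + 1) = 3 - (1 + 72*z + L*z) = 3 + (-1 - 72*z - L*z) = 2 - 72*z - L*z)
6147 + F(127, t(-8)) = 6147 + (2 - 72*127 - 1*(½)*(-8)²*127) = 6147 + (2 - 9144 - 1*(½)*64*127) = 6147 + (2 - 9144 - 1*32*127) = 6147 + (2 - 9144 - 4064) = 6147 - 13206 = -7059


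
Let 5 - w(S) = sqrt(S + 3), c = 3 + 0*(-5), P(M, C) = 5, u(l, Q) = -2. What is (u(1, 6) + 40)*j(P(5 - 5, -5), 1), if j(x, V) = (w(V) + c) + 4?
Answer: 380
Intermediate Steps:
c = 3 (c = 3 + 0 = 3)
w(S) = 5 - sqrt(3 + S) (w(S) = 5 - sqrt(S + 3) = 5 - sqrt(3 + S))
j(x, V) = 12 - sqrt(3 + V) (j(x, V) = ((5 - sqrt(3 + V)) + 3) + 4 = (8 - sqrt(3 + V)) + 4 = 12 - sqrt(3 + V))
(u(1, 6) + 40)*j(P(5 - 5, -5), 1) = (-2 + 40)*(12 - sqrt(3 + 1)) = 38*(12 - sqrt(4)) = 38*(12 - 1*2) = 38*(12 - 2) = 38*10 = 380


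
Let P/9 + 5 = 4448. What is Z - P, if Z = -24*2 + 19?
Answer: -40016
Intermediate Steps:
P = 39987 (P = -45 + 9*4448 = -45 + 40032 = 39987)
Z = -29 (Z = -48 + 19 = -29)
Z - P = -29 - 1*39987 = -29 - 39987 = -40016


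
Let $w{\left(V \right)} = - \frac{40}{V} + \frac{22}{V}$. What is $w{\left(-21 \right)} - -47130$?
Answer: $\frac{329916}{7} \approx 47131.0$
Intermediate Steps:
$w{\left(V \right)} = - \frac{18}{V}$
$w{\left(-21 \right)} - -47130 = - \frac{18}{-21} - -47130 = \left(-18\right) \left(- \frac{1}{21}\right) + 47130 = \frac{6}{7} + 47130 = \frac{329916}{7}$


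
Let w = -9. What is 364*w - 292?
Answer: -3568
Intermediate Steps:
364*w - 292 = 364*(-9) - 292 = -3276 - 292 = -3568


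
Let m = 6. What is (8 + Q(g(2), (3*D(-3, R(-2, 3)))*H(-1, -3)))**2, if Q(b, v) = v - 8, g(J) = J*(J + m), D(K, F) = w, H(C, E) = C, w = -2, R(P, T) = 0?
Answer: 36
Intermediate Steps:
D(K, F) = -2
g(J) = J*(6 + J) (g(J) = J*(J + 6) = J*(6 + J))
Q(b, v) = -8 + v
(8 + Q(g(2), (3*D(-3, R(-2, 3)))*H(-1, -3)))**2 = (8 + (-8 + (3*(-2))*(-1)))**2 = (8 + (-8 - 6*(-1)))**2 = (8 + (-8 + 6))**2 = (8 - 2)**2 = 6**2 = 36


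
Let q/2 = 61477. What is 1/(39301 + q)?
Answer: 1/162255 ≈ 6.1631e-6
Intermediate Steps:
q = 122954 (q = 2*61477 = 122954)
1/(39301 + q) = 1/(39301 + 122954) = 1/162255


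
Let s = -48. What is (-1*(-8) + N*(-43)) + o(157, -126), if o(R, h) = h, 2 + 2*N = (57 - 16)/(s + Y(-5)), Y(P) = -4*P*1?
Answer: -2437/56 ≈ -43.518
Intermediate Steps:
Y(P) = -4*P
N = -97/56 (N = -1 + ((57 - 16)/(-48 - 4*(-5)))/2 = -1 + (41/(-48 + 20))/2 = -1 + (41/(-28))/2 = -1 + (41*(-1/28))/2 = -1 + (½)*(-41/28) = -1 - 41/56 = -97/56 ≈ -1.7321)
(-1*(-8) + N*(-43)) + o(157, -126) = (-1*(-8) - 97/56*(-43)) - 126 = (8 + 4171/56) - 126 = 4619/56 - 126 = -2437/56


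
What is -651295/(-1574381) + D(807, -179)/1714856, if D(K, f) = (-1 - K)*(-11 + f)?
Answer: 169822013705/337479588017 ≈ 0.50321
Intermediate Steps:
-651295/(-1574381) + D(807, -179)/1714856 = -651295/(-1574381) + (11 - 1*(-179) + 11*807 - 1*807*(-179))/1714856 = -651295*(-1/1574381) + (11 + 179 + 8877 + 144453)*(1/1714856) = 651295/1574381 + 153520*(1/1714856) = 651295/1574381 + 19190/214357 = 169822013705/337479588017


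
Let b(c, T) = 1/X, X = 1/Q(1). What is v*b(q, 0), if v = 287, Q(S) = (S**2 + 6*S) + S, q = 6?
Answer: 2296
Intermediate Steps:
Q(S) = S**2 + 7*S
X = 1/8 (X = 1/(1*(7 + 1)) = 1/(1*8) = 1/8 ≈ 0.12500)
b(c, T) = 8 (b(c, T) = 1/(1/8) = 8)
v*b(q, 0) = 287*8 = 2296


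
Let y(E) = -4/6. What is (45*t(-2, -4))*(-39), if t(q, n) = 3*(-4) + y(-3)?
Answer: 22230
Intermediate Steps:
y(E) = -2/3 (y(E) = -4*1/6 = -2/3)
t(q, n) = -38/3 (t(q, n) = 3*(-4) - 2/3 = -12 - 2/3 = -38/3)
(45*t(-2, -4))*(-39) = (45*(-38/3))*(-39) = -570*(-39) = 22230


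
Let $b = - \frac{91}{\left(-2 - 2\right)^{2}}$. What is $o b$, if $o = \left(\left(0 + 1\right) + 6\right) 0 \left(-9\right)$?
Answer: $0$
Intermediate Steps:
$b = - \frac{91}{16}$ ($b = - \frac{91}{\left(-4\right)^{2}} = - \frac{91}{16} \approx -5.6875$)
$o = 0$ ($o = \left(1 + 6\right) 0 \left(-9\right) = 7 \cdot 0 \left(-9\right) = 0 \left(-9\right) = 0$)
$o b = 0 \left(- \frac{91}{16}\right) = 0$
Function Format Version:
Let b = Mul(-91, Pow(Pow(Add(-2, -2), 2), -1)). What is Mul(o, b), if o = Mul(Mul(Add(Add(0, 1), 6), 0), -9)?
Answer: 0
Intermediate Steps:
b = Rational(-91, 16) (b = Mul(-91, Pow(Pow(-4, 2), -1)) = Mul(-91, Pow(16, -1)) = Mul(-91, Rational(1, 16)) = Rational(-91, 16) ≈ -5.6875)
o = 0 (o = Mul(Mul(Add(1, 6), 0), -9) = Mul(Mul(7, 0), -9) = Mul(0, -9) = 0)
Mul(o, b) = Mul(0, Rational(-91, 16)) = 0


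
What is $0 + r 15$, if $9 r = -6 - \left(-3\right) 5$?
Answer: $15$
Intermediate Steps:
$r = 1$ ($r = \frac{-6 - \left(-3\right) 5}{9} = \frac{-6 - -15}{9} = \frac{-6 + 15}{9} = \frac{1}{9} \cdot 9 = 1$)
$0 + r 15 = 0 + 1 \cdot 15 = 0 + 15 = 15$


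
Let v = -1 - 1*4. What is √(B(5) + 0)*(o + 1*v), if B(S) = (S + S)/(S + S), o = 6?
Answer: 1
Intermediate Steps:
v = -5 (v = -1 - 4 = -5)
B(S) = 1 (B(S) = (2*S)/((2*S)) = (2*S)*(1/(2*S)) = 1)
√(B(5) + 0)*(o + 1*v) = √(1 + 0)*(6 + 1*(-5)) = √1*(6 - 5) = 1*1 = 1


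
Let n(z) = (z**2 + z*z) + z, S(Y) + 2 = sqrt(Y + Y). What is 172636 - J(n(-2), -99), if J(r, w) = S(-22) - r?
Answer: 172644 - 2*I*sqrt(11) ≈ 1.7264e+5 - 6.6332*I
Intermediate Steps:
S(Y) = -2 + sqrt(2)*sqrt(Y) (S(Y) = -2 + sqrt(Y + Y) = -2 + sqrt(2*Y) = -2 + sqrt(2)*sqrt(Y))
n(z) = z + 2*z**2 (n(z) = (z**2 + z**2) + z = 2*z**2 + z = z + 2*z**2)
J(r, w) = -2 - r + 2*I*sqrt(11) (J(r, w) = (-2 + sqrt(2)*sqrt(-22)) - r = (-2 + sqrt(2)*(I*sqrt(22))) - r = (-2 + 2*I*sqrt(11)) - r = -2 - r + 2*I*sqrt(11))
172636 - J(n(-2), -99) = 172636 - (-2 - (-2)*(1 + 2*(-2)) + 2*I*sqrt(11)) = 172636 - (-2 - (-2)*(1 - 4) + 2*I*sqrt(11)) = 172636 - (-2 - (-2)*(-3) + 2*I*sqrt(11)) = 172636 - (-2 - 1*6 + 2*I*sqrt(11)) = 172636 - (-2 - 6 + 2*I*sqrt(11)) = 172636 - (-8 + 2*I*sqrt(11)) = 172636 + (8 - 2*I*sqrt(11)) = 172644 - 2*I*sqrt(11)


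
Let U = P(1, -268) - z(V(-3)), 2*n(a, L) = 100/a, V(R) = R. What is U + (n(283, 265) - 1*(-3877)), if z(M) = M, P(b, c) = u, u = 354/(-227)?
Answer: 249166248/64241 ≈ 3878.6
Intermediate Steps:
u = -354/227 (u = 354*(-1/227) = -354/227 ≈ -1.5595)
n(a, L) = 50/a (n(a, L) = (100/a)/2 = 50/a)
P(b, c) = -354/227
U = 327/227 (U = -354/227 - 1*(-3) = -354/227 + 3 = 327/227 ≈ 1.4405)
U + (n(283, 265) - 1*(-3877)) = 327/227 + (50/283 - 1*(-3877)) = 327/227 + (50*(1/283) + 3877) = 327/227 + (50/283 + 3877) = 327/227 + 1097241/283 = 249166248/64241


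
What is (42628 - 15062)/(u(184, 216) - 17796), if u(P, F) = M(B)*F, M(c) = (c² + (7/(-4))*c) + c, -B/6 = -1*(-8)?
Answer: 13783/243822 ≈ 0.056529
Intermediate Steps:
B = -48 (B = -(-6)*(-8) = -6*8 = -48)
M(c) = c² - 3*c/4 (M(c) = (c² + (7*(-¼))*c) + c = (c² - 7*c/4) + c = c² - 3*c/4)
u(P, F) = 2340*F (u(P, F) = ((¼)*(-48)*(-3 + 4*(-48)))*F = ((¼)*(-48)*(-3 - 192))*F = ((¼)*(-48)*(-195))*F = 2340*F)
(42628 - 15062)/(u(184, 216) - 17796) = (42628 - 15062)/(2340*216 - 17796) = 27566/(505440 - 17796) = 27566/487644 = 27566*(1/487644) = 13783/243822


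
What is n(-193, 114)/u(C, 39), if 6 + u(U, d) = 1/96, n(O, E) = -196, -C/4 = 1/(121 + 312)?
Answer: 18816/575 ≈ 32.723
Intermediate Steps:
C = -4/433 (C = -4/(121 + 312) = -4/433 ≈ -0.0092379)
u(U, d) = -575/96 (u(U, d) = -6 + 1/96 = -575/96)
n(-193, 114)/u(C, 39) = -196/(-575/96) = -196*(-96/575) = 18816/575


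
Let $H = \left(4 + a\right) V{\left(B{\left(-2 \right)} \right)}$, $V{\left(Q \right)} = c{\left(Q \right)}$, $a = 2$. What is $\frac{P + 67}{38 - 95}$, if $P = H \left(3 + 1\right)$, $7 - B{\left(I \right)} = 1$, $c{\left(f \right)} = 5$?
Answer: $- \frac{187}{57} \approx -3.2807$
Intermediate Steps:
$B{\left(I \right)} = 6$ ($B{\left(I \right)} = 7 - 1 = 6$)
$V{\left(Q \right)} = 5$
$H = 30$ ($H = \left(4 + 2\right) 5 = 6 \cdot 5 = 30$)
$P = 120$ ($P = 30 \left(3 + 1\right) = 30 \cdot 4 = 120$)
$\frac{P + 67}{38 - 95} = \frac{120 + 67}{38 - 95} = \frac{1}{-57} \cdot 187 = \left(- \frac{1}{57}\right) 187 = - \frac{187}{57}$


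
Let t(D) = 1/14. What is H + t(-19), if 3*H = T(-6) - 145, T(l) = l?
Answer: -2111/42 ≈ -50.262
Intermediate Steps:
t(D) = 1/14
H = -151/3 (H = (-6 - 145)/3 = (⅓)*(-151) = -151/3 ≈ -50.333)
H + t(-19) = -151/3 + 1/14 = -2111/42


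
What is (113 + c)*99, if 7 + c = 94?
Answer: 19800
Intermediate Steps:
c = 87 (c = -7 + 94 = 87)
(113 + c)*99 = (113 + 87)*99 = 200*99 = 19800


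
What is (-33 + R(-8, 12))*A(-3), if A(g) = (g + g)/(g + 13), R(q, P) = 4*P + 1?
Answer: -48/5 ≈ -9.6000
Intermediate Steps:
R(q, P) = 1 + 4*P
A(g) = 2*g/(13 + g) (A(g) = (2*g)/(13 + g) = 2*g/(13 + g))
(-33 + R(-8, 12))*A(-3) = (-33 + (1 + 4*12))*(2*(-3)/(13 - 3)) = (-33 + (1 + 48))*(2*(-3)/10) = (-33 + 49)*(2*(-3)*(1/10)) = 16*(-3/5) = -48/5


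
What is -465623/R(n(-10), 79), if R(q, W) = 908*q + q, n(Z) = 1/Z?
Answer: 4656230/909 ≈ 5122.4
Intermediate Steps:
R(q, W) = 909*q
-465623/R(n(-10), 79) = -465623/(909/(-10)) = -465623/(909*(-⅒)) = -465623/(-909/10) = -465623*(-10/909) = 4656230/909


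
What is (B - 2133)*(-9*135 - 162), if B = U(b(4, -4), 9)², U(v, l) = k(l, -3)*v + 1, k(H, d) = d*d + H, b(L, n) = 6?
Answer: -13422996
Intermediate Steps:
k(H, d) = H + d² (k(H, d) = d² + H = H + d²)
U(v, l) = 1 + v*(9 + l) (U(v, l) = (l + (-3)²)*v + 1 = (l + 9)*v + 1 = (9 + l)*v + 1 = v*(9 + l) + 1 = 1 + v*(9 + l))
B = 11881 (B = (1 + 6*(9 + 9))² = (1 + 6*18)² = (1 + 108)² = 109² = 11881)
(B - 2133)*(-9*135 - 162) = (11881 - 2133)*(-9*135 - 162) = 9748*(-1215 - 162) = 9748*(-1377) = -13422996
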